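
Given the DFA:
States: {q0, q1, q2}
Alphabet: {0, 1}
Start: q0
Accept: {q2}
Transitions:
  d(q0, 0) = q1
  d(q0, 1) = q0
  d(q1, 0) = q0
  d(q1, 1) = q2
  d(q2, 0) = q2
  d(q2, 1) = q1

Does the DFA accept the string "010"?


Trace: q0 -> q1 -> q2 -> q2
Final state: q2
Accept states: {q2}

Yes, accepted (final state q2 is an accept state)


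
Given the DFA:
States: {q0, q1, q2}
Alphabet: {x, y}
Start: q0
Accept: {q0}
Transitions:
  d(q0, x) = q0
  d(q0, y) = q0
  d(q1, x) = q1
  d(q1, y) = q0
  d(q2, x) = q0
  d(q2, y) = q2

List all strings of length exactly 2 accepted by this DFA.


All strings of length 2: 4 total
Accepted: 4

"xx", "xy", "yx", "yy"


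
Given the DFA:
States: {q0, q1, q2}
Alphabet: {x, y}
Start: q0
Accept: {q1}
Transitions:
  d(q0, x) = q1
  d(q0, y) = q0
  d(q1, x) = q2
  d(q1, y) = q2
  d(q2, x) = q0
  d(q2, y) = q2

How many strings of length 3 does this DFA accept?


Enumerating all length-3 strings:
  "xxx" -> q0 [reject]
  "xxy" -> q2 [reject]
  "xyx" -> q0 [reject]
  "xyy" -> q2 [reject]
  "yxx" -> q2 [reject]
  "yxy" -> q2 [reject]
  "yyx" -> q1 [accept]
  "yyy" -> q0 [reject]

1 out of 8


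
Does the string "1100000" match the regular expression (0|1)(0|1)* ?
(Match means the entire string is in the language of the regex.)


|string| = 7; first = '1'; last = '0'

Yes, "1100000" matches (0|1)(0|1)*


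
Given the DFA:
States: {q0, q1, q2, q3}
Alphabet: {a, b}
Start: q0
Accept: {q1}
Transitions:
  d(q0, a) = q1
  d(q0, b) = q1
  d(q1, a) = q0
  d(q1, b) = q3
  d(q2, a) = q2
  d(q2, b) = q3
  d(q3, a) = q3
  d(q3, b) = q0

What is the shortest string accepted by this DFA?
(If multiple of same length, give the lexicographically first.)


BFS by string length (lex-first path to each state shown):
  len 0: q0<-""
  len 1: q1<-"a"
Found accept state at length 1.

"a"


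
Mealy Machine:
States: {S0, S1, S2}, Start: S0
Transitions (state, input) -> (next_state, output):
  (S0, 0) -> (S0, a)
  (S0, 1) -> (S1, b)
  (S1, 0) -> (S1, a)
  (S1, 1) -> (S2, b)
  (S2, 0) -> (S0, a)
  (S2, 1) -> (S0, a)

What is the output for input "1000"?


Step-by-step:
  (S0, 1) -> (S1, b)
  (S1, 0) -> (S1, a)
  (S1, 0) -> (S1, a)
  (S1, 0) -> (S1, a)

"baaa"


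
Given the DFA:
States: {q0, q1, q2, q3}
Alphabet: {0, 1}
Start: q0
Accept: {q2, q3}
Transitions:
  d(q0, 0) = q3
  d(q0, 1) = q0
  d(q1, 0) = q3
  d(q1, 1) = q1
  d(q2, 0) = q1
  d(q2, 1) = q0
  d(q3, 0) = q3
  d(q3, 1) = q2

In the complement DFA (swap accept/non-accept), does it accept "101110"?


Trace: q0 -> q0 -> q3 -> q2 -> q0 -> q0 -> q3
Final: q3
Original accept: {q2, q3}
Complement: q3 is in original accept

No, complement rejects (original accepts)


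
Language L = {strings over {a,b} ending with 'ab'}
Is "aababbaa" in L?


last two symbols = 'aa'

No, "aababbaa" is not in L


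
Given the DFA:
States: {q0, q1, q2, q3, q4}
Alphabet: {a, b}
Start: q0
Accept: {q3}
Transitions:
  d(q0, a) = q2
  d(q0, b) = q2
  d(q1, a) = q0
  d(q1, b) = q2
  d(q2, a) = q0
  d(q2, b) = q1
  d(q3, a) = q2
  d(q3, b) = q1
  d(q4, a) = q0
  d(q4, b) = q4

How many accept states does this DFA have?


Accept states listed: {q3}
Counting: q3(1)

1


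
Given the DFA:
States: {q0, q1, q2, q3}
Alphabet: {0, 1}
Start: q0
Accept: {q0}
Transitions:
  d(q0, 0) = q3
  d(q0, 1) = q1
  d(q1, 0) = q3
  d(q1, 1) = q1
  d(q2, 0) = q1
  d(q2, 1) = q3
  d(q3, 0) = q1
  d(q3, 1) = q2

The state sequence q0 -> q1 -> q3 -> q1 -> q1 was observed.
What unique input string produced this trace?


Trace back each transition to find the symbol:
  q0 --[1]--> q1
  q1 --[0]--> q3
  q3 --[0]--> q1
  q1 --[1]--> q1

"1001"


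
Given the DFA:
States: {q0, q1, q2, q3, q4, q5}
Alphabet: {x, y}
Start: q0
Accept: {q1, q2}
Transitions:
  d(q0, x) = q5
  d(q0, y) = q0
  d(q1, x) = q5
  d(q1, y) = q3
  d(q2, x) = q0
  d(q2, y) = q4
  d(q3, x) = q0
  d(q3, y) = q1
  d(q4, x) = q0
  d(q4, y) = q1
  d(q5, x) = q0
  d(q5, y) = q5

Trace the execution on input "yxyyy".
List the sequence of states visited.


Input: yxyyy
d(q0, y) = q0
d(q0, x) = q5
d(q5, y) = q5
d(q5, y) = q5
d(q5, y) = q5


q0 -> q0 -> q5 -> q5 -> q5 -> q5


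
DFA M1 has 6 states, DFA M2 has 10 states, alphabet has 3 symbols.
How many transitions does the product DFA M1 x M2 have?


Product DFA has 6 * 10 = 60 states.
Each has 3 transitions: 60 * 3 = 180

180


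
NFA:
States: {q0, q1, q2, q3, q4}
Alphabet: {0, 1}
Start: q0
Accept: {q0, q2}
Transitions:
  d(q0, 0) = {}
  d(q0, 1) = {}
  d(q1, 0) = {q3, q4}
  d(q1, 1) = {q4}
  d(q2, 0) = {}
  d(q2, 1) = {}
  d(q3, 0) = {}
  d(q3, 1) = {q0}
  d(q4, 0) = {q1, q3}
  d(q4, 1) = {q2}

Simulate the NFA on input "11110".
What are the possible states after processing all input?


Start: {q0}
  --1--> {}
  --1--> {}
  --1--> {}
  --1--> {}
  --0--> {}

{} (empty set, no valid transitions)


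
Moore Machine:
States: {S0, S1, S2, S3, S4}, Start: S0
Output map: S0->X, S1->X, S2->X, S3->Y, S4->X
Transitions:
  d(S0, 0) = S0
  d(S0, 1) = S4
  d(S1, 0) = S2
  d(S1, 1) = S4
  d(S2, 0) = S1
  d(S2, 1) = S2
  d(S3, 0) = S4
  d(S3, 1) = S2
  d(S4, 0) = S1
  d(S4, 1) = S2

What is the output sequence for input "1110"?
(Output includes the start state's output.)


Start: S0 (output X)
  --1--> S4 (output X)
  --1--> S2 (output X)
  --1--> S2 (output X)
  --0--> S1 (output X)

"XXXXX"


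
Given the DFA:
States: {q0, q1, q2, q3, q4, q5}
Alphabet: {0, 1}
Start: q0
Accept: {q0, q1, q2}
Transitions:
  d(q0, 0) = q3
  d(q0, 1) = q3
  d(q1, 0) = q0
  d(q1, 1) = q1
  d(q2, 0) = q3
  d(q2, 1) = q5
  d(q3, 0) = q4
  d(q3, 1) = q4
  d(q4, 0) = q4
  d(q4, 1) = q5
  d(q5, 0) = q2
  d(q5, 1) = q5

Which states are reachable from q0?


BFS from q0:
  layer 0: {q0}
  layer 1: {q3}
  layer 2: {q4}
  layer 3: {q5}
  layer 4: {q2}

{q0, q2, q3, q4, q5}


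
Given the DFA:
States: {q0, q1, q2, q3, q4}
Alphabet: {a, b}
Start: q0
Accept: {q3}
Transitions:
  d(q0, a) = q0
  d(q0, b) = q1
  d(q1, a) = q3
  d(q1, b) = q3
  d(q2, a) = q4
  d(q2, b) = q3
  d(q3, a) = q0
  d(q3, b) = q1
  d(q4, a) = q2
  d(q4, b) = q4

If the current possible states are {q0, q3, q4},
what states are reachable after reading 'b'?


Apply transition on 'b' from each current state:
  d(q0, b) = q1
  d(q3, b) = q1
  d(q4, b) = q4

{q1, q4}


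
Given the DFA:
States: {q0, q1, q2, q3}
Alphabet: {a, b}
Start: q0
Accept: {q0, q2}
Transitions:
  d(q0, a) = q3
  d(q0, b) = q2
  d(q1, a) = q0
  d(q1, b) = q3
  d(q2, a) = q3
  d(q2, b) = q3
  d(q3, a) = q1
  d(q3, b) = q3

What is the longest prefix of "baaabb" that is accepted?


Run the DFA, marking each prefix where the state is accepting:
  "" -> q0 [accept]
  "b" -> q2 [accept]
  "ba" -> q3 [reject]
  "baa" -> q1 [reject]
  "baaa" -> q0 [accept]
  "baaab" -> q2 [accept]
  "baaabb" -> q3 [reject]

"baaab"


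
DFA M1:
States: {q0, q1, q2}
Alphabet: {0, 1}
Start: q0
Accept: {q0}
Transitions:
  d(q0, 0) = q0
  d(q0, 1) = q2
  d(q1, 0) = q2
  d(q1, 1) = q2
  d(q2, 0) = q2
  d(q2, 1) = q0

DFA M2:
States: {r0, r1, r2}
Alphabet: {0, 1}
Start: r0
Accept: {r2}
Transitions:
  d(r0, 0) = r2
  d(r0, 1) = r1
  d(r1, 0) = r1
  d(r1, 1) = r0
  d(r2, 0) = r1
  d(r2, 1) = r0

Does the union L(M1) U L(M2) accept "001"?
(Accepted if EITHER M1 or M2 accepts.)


M1: final=q2 accepted=False
M2: final=r0 accepted=False

No, union rejects (neither accepts)


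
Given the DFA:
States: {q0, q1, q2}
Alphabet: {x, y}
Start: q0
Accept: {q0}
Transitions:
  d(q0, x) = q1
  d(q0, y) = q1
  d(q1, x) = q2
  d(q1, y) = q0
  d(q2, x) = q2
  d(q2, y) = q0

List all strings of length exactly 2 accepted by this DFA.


All strings of length 2: 4 total
Accepted: 2

"xy", "yy"


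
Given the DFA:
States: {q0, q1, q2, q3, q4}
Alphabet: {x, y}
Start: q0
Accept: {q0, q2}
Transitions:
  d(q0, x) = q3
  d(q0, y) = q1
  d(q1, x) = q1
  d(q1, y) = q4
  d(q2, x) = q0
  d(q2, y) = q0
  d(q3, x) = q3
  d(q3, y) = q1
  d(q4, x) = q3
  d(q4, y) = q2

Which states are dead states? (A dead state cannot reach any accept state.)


Forward reachability from each state:
  q0 -> reaches accept state q0 (live)
  q1 -> reaches accept state q0 (live)
  q2 -> reaches accept state q0 (live)
  q3 -> reaches accept state q0 (live)
  q4 -> reaches accept state q0 (live)

None (all states can reach an accept state)


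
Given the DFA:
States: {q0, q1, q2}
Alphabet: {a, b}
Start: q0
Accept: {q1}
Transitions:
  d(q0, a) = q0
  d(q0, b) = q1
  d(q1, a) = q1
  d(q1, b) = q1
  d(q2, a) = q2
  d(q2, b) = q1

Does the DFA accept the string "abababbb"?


Trace: q0 -> q0 -> q1 -> q1 -> q1 -> q1 -> q1 -> q1 -> q1
Final state: q1
Accept states: {q1}

Yes, accepted (final state q1 is an accept state)


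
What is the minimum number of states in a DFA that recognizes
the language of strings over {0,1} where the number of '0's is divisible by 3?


States track (count of '0') mod 3.
Need 3 states: one per remainder 0..2; accept = remainder 0.

3


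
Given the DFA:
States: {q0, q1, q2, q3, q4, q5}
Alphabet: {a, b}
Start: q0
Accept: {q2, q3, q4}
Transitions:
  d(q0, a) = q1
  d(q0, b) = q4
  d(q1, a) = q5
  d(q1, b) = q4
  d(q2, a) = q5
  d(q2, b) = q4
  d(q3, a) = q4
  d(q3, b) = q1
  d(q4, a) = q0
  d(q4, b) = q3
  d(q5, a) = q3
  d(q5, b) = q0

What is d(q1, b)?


Looking up transition d(q1, b)

q4


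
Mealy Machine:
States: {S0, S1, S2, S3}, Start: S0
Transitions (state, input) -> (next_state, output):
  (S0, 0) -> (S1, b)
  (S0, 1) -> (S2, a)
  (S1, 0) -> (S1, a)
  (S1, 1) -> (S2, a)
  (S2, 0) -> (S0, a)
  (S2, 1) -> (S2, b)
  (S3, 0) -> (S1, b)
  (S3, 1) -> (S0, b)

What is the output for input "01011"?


Step-by-step:
  (S0, 0) -> (S1, b)
  (S1, 1) -> (S2, a)
  (S2, 0) -> (S0, a)
  (S0, 1) -> (S2, a)
  (S2, 1) -> (S2, b)

"baaab"


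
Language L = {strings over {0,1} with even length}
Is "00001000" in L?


length = 8; 8 mod 2 = 0

Yes, "00001000" is in L


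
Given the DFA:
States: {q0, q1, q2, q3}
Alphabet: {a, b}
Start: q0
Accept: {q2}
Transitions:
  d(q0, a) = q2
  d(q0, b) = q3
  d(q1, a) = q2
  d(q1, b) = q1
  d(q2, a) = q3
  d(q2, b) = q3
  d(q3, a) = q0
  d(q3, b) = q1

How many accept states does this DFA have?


Accept states listed: {q2}
Counting: q2(1)

1


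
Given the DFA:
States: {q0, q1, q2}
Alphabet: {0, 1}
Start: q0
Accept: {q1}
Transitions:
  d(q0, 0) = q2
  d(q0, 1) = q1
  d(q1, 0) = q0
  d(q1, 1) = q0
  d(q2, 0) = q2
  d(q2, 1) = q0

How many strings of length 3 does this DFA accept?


Enumerating all length-3 strings:
  "000" -> q2 [reject]
  "001" -> q0 [reject]
  "010" -> q2 [reject]
  "011" -> q1 [accept]
  "100" -> q2 [reject]
  "101" -> q1 [accept]
  "110" -> q2 [reject]
  "111" -> q1 [accept]

3 out of 8


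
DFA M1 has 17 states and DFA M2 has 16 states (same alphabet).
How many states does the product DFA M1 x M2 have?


Product construction pairs every M1 state with every M2 state.
17 * 16 = 272

272


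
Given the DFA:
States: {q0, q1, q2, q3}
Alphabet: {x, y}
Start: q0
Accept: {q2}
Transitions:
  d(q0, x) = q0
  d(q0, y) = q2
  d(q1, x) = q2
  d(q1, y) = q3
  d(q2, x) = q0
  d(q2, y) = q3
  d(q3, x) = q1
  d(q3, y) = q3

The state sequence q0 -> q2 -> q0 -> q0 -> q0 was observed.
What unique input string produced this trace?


Trace back each transition to find the symbol:
  q0 --[y]--> q2
  q2 --[x]--> q0
  q0 --[x]--> q0
  q0 --[x]--> q0

"yxxx"


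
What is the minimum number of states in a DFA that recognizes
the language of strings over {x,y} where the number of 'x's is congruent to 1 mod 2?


States track (count of 'x') mod 2.
Need 2 states: one per remainder 0..1; accept = remainder 1.

2


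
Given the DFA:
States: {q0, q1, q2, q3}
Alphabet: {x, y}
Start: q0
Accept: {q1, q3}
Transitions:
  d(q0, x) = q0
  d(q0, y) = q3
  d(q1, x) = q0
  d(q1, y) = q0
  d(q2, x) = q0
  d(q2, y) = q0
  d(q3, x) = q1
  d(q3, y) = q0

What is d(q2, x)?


Looking up transition d(q2, x)

q0


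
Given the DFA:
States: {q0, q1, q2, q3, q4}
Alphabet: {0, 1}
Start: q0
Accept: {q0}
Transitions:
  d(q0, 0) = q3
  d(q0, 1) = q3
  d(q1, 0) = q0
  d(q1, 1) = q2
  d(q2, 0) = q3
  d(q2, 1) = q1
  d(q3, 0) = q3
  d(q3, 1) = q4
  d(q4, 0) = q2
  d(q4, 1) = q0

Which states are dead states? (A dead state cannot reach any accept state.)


Forward reachability from each state:
  q0 -> reaches accept state q0 (live)
  q1 -> reaches accept state q0 (live)
  q2 -> reaches accept state q0 (live)
  q3 -> reaches accept state q0 (live)
  q4 -> reaches accept state q0 (live)

None (all states can reach an accept state)


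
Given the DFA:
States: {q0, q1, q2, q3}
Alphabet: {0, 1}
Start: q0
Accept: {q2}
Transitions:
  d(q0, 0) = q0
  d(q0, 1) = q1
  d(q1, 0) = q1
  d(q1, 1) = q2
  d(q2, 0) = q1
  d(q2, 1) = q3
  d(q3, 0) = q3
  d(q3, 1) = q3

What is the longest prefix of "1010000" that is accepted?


Run the DFA, marking each prefix where the state is accepting:
  "" -> q0 [reject]
  "1" -> q1 [reject]
  "10" -> q1 [reject]
  "101" -> q2 [accept]
  "1010" -> q1 [reject]
  "10100" -> q1 [reject]
  "101000" -> q1 [reject]
  "1010000" -> q1 [reject]

"101"


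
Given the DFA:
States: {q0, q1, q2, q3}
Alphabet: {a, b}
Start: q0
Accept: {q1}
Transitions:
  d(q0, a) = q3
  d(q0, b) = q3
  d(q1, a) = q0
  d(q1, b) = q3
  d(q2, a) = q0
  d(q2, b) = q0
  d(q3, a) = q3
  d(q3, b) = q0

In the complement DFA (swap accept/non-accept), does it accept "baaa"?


Trace: q0 -> q3 -> q3 -> q3 -> q3
Final: q3
Original accept: {q1}
Complement: q3 is not in original accept

Yes, complement accepts (original rejects)


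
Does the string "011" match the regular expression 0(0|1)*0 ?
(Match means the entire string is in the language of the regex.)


|string| = 3; first = '0'; last = '1'

No, "011" does not match 0(0|1)*0


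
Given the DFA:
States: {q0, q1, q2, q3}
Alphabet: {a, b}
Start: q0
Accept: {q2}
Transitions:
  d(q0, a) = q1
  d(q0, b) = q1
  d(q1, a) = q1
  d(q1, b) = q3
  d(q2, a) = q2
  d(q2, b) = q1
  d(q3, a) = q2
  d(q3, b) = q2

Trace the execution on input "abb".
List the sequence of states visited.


Input: abb
d(q0, a) = q1
d(q1, b) = q3
d(q3, b) = q2


q0 -> q1 -> q3 -> q2


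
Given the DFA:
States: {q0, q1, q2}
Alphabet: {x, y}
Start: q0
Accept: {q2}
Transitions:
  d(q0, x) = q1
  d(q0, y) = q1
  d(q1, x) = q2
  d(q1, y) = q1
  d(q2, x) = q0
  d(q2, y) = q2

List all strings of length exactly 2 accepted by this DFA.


All strings of length 2: 4 total
Accepted: 2

"xx", "yx"


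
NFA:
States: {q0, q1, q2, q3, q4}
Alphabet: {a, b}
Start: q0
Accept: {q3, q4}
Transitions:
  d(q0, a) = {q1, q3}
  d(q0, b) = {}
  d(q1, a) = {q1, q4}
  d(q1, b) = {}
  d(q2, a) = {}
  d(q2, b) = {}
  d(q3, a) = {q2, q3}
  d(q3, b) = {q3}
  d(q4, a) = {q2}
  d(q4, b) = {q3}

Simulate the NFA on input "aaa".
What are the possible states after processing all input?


Start: {q0}
  --a--> {q1, q3}
  --a--> {q1, q2, q3, q4}
  --a--> {q1, q2, q3, q4}

{q1, q2, q3, q4}


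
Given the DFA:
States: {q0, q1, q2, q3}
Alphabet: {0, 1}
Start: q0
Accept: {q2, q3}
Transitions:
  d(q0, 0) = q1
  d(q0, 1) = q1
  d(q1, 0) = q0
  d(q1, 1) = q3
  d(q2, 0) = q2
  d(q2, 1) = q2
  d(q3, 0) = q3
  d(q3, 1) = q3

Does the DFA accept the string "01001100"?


Trace: q0 -> q1 -> q3 -> q3 -> q3 -> q3 -> q3 -> q3 -> q3
Final state: q3
Accept states: {q2, q3}

Yes, accepted (final state q3 is an accept state)


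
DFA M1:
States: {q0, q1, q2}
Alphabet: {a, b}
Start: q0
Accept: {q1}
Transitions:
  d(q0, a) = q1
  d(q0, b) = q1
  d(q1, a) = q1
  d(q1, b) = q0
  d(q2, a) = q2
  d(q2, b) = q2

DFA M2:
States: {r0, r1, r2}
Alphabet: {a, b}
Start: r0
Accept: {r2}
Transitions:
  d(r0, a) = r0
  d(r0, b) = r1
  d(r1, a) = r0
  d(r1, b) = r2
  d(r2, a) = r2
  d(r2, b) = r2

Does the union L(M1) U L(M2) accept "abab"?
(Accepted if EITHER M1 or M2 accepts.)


M1: final=q0 accepted=False
M2: final=r1 accepted=False

No, union rejects (neither accepts)


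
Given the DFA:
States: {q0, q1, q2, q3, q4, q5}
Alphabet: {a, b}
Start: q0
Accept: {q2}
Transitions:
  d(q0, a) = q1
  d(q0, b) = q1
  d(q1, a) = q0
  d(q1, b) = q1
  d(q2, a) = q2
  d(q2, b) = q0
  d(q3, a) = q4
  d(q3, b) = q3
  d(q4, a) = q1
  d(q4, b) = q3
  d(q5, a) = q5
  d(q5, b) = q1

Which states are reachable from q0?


BFS from q0:
  layer 0: {q0}
  layer 1: {q1}

{q0, q1}


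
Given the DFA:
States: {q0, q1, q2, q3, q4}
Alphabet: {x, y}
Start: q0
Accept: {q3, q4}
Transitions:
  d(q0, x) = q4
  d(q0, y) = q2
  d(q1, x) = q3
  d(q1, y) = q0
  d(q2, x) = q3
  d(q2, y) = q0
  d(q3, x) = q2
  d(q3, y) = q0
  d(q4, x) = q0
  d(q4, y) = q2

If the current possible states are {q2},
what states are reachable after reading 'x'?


Apply transition on 'x' from each current state:
  d(q2, x) = q3

{q3}


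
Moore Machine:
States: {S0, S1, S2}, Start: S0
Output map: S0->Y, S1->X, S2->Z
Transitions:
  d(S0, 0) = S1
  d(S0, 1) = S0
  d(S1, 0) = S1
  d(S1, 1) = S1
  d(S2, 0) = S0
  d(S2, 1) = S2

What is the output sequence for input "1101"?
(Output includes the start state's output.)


Start: S0 (output Y)
  --1--> S0 (output Y)
  --1--> S0 (output Y)
  --0--> S1 (output X)
  --1--> S1 (output X)

"YYYXX"


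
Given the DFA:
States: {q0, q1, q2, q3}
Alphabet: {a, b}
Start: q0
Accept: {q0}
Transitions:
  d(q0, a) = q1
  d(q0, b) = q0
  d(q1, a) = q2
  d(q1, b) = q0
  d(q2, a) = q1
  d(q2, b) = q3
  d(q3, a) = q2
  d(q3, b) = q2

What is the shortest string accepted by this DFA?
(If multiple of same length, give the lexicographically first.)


BFS by string length (lex-first path to each state shown):
  len 0: q0<-""
Found accept state at length 0.

"" (empty string)


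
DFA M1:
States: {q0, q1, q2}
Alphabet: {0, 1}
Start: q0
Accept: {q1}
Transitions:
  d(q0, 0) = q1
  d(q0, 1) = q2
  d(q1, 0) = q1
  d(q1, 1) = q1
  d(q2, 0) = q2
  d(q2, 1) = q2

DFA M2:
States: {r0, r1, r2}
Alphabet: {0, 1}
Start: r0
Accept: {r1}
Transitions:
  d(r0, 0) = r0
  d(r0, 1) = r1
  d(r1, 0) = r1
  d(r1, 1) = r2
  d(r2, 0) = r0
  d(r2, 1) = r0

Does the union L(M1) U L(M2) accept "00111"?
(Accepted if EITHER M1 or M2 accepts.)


M1: final=q1 accepted=True
M2: final=r0 accepted=False

Yes, union accepts


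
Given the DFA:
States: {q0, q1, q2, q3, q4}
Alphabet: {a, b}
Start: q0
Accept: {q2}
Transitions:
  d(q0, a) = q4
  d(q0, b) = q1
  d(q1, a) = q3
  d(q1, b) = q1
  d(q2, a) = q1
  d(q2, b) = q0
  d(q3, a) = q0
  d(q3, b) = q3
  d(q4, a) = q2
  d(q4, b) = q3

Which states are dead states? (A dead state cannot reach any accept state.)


Forward reachability from each state:
  q0 -> reaches accept state q2 (live)
  q1 -> reaches accept state q2 (live)
  q2 -> reaches accept state q2 (live)
  q3 -> reaches accept state q2 (live)
  q4 -> reaches accept state q2 (live)

None (all states can reach an accept state)


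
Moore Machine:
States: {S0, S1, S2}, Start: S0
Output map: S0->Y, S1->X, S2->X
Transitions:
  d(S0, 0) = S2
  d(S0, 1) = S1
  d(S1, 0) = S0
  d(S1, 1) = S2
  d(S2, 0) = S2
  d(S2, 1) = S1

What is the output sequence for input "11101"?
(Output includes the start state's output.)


Start: S0 (output Y)
  --1--> S1 (output X)
  --1--> S2 (output X)
  --1--> S1 (output X)
  --0--> S0 (output Y)
  --1--> S1 (output X)

"YXXXYX"


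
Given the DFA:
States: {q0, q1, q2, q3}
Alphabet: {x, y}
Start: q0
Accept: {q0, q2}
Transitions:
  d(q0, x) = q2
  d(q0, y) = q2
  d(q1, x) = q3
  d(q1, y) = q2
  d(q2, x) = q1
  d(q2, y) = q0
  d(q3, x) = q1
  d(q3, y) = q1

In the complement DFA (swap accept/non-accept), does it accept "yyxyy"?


Trace: q0 -> q2 -> q0 -> q2 -> q0 -> q2
Final: q2
Original accept: {q0, q2}
Complement: q2 is in original accept

No, complement rejects (original accepts)


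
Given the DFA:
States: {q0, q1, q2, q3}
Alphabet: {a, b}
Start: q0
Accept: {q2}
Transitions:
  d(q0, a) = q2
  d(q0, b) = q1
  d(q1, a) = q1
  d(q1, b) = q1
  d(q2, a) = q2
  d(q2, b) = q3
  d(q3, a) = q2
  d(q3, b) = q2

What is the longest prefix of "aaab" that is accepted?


Run the DFA, marking each prefix where the state is accepting:
  "" -> q0 [reject]
  "a" -> q2 [accept]
  "aa" -> q2 [accept]
  "aaa" -> q2 [accept]
  "aaab" -> q3 [reject]

"aaa"


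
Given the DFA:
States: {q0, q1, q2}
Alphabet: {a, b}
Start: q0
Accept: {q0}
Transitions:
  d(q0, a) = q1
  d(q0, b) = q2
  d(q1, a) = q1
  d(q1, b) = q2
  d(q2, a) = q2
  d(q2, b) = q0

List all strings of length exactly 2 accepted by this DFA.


All strings of length 2: 4 total
Accepted: 1

"bb"


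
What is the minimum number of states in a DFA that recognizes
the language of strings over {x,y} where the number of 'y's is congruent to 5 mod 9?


States track (count of 'y') mod 9.
Need 9 states: one per remainder 0..8; accept = remainder 5.

9


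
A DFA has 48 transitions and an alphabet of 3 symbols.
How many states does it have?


Each state has exactly one transition per symbol.
states = transitions / |alphabet| = 48 / 3 = 16

16


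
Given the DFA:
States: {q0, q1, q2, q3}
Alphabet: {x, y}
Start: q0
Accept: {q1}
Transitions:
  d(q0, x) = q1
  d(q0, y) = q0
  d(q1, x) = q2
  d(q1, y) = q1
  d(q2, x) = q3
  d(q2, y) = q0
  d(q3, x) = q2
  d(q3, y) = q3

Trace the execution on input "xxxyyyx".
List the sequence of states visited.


Input: xxxyyyx
d(q0, x) = q1
d(q1, x) = q2
d(q2, x) = q3
d(q3, y) = q3
d(q3, y) = q3
d(q3, y) = q3
d(q3, x) = q2


q0 -> q1 -> q2 -> q3 -> q3 -> q3 -> q3 -> q2


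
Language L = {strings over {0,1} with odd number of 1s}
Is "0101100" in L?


count('1') = 3; 3 mod 2 = 1

Yes, "0101100" is in L


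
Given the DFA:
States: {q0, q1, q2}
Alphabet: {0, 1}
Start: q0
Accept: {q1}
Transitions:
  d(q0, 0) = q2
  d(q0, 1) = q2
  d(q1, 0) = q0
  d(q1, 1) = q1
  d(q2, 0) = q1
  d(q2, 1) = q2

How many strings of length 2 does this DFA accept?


Enumerating all length-2 strings:
  "00" -> q1 [accept]
  "01" -> q2 [reject]
  "10" -> q1 [accept]
  "11" -> q2 [reject]

2 out of 4


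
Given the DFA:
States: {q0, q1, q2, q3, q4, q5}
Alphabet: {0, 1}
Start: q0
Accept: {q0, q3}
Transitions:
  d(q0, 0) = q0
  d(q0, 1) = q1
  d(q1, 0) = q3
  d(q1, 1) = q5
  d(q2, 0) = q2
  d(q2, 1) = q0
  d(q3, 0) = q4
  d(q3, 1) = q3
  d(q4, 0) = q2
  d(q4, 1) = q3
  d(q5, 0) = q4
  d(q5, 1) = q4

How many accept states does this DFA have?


Accept states listed: {q0, q3}
Counting: q0(1) q3(2)

2


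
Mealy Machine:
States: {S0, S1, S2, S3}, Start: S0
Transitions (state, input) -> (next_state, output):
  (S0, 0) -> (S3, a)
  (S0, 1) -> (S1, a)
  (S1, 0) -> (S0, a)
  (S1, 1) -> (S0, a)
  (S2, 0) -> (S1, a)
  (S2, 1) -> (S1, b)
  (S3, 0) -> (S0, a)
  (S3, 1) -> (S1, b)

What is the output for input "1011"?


Step-by-step:
  (S0, 1) -> (S1, a)
  (S1, 0) -> (S0, a)
  (S0, 1) -> (S1, a)
  (S1, 1) -> (S0, a)

"aaaa"


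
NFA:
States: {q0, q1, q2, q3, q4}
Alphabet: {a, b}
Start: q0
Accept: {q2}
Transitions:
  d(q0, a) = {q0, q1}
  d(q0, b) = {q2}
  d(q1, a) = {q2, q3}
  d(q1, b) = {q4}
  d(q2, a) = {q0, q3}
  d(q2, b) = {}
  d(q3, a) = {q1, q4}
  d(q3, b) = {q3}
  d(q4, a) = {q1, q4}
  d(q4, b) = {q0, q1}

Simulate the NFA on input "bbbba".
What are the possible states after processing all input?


Start: {q0}
  --b--> {q2}
  --b--> {}
  --b--> {}
  --b--> {}
  --a--> {}

{} (empty set, no valid transitions)


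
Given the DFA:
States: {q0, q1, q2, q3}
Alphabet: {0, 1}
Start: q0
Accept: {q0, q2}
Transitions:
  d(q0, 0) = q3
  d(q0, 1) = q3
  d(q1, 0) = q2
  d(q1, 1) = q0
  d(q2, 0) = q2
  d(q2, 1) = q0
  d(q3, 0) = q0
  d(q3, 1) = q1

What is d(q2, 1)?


Looking up transition d(q2, 1)

q0


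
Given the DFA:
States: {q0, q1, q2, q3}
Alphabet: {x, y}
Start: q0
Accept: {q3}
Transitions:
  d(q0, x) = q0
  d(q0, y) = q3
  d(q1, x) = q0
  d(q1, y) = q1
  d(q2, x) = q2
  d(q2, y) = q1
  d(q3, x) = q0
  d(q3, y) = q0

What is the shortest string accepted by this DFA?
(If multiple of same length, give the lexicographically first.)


BFS by string length (lex-first path to each state shown):
  len 0: q0<-""
  len 1: q0<-"x", q3<-"y"
Found accept state at length 1.

"y"


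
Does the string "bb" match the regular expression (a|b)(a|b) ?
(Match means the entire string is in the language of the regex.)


|string| = 2; first = 'b'; last = 'b'

Yes, "bb" matches (a|b)(a|b)


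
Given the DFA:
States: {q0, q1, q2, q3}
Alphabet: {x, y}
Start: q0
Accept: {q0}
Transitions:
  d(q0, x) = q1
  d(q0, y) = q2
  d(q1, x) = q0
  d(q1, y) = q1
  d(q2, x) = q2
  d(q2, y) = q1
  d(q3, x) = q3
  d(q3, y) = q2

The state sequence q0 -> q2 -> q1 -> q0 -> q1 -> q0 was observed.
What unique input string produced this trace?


Trace back each transition to find the symbol:
  q0 --[y]--> q2
  q2 --[y]--> q1
  q1 --[x]--> q0
  q0 --[x]--> q1
  q1 --[x]--> q0

"yyxxx"


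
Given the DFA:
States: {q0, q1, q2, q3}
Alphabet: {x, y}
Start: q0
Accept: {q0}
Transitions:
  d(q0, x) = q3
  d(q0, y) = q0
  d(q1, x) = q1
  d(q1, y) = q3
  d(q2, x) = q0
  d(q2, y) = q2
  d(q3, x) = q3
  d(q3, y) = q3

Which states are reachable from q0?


BFS from q0:
  layer 0: {q0}
  layer 1: {q3}

{q0, q3}


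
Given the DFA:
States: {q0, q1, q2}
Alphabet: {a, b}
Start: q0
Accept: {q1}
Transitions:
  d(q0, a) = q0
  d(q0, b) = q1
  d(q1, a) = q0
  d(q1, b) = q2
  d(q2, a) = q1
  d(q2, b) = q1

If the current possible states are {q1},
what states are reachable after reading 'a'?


Apply transition on 'a' from each current state:
  d(q1, a) = q0

{q0}


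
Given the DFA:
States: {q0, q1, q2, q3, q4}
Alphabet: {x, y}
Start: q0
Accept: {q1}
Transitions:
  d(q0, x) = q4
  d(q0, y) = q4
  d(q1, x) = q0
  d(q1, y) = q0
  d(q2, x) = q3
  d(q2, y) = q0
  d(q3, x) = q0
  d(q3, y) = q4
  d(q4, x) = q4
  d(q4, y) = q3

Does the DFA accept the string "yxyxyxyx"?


Trace: q0 -> q4 -> q4 -> q3 -> q0 -> q4 -> q4 -> q3 -> q0
Final state: q0
Accept states: {q1}

No, rejected (final state q0 is not an accept state)


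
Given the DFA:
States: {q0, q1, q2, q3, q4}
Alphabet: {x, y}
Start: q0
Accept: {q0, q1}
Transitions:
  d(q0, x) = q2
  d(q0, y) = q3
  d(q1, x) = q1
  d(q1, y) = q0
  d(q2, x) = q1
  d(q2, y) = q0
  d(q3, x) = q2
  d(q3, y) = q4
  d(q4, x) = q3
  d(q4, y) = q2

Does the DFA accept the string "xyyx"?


Trace: q0 -> q2 -> q0 -> q3 -> q2
Final state: q2
Accept states: {q0, q1}

No, rejected (final state q2 is not an accept state)


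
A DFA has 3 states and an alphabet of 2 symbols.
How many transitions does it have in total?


Each state has exactly one transition per symbol.
3 * 2 = 6

6


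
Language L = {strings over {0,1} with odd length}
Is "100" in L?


length = 3; 3 mod 2 = 1

Yes, "100" is in L


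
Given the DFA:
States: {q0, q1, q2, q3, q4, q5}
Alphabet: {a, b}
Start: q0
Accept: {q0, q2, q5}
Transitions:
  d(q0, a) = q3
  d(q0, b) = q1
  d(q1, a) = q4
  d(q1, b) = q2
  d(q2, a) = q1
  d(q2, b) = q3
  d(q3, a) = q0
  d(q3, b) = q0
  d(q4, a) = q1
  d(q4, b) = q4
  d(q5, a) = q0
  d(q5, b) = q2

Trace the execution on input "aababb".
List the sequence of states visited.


Input: aababb
d(q0, a) = q3
d(q3, a) = q0
d(q0, b) = q1
d(q1, a) = q4
d(q4, b) = q4
d(q4, b) = q4


q0 -> q3 -> q0 -> q1 -> q4 -> q4 -> q4


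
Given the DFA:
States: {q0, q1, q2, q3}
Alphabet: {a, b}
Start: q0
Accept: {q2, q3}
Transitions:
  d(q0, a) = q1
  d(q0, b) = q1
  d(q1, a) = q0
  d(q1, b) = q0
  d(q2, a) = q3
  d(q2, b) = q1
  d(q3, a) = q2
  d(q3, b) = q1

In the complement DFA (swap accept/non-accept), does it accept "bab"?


Trace: q0 -> q1 -> q0 -> q1
Final: q1
Original accept: {q2, q3}
Complement: q1 is not in original accept

Yes, complement accepts (original rejects)


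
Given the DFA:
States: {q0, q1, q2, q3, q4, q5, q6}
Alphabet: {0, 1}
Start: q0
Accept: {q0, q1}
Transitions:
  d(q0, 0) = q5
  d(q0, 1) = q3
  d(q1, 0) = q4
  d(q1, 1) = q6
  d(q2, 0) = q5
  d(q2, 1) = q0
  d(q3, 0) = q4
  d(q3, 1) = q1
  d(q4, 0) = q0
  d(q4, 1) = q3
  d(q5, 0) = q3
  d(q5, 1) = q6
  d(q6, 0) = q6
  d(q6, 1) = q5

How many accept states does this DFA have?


Accept states listed: {q0, q1}
Counting: q0(1) q1(2)

2


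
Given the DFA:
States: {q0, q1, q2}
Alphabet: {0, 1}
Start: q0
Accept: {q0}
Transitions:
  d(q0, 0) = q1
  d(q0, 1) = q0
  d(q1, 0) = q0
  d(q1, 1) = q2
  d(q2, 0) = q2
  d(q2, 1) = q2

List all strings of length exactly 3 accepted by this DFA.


All strings of length 3: 8 total
Accepted: 3

"001", "100", "111"


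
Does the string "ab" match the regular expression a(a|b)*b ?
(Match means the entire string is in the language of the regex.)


|string| = 2; first = 'a'; last = 'b'

Yes, "ab" matches a(a|b)*b


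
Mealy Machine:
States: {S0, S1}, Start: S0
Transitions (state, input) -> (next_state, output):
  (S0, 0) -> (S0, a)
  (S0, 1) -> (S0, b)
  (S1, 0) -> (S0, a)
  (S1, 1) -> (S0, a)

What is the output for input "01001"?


Step-by-step:
  (S0, 0) -> (S0, a)
  (S0, 1) -> (S0, b)
  (S0, 0) -> (S0, a)
  (S0, 0) -> (S0, a)
  (S0, 1) -> (S0, b)

"abaab"


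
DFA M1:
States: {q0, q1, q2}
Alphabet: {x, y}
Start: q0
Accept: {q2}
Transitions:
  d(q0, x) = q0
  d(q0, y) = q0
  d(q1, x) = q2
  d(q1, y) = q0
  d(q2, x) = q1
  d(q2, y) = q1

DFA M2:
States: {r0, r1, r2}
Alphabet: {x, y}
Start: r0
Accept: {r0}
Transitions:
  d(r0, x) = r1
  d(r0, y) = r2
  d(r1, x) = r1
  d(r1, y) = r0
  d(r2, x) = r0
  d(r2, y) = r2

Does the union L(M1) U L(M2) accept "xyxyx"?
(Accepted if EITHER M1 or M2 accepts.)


M1: final=q0 accepted=False
M2: final=r1 accepted=False

No, union rejects (neither accepts)


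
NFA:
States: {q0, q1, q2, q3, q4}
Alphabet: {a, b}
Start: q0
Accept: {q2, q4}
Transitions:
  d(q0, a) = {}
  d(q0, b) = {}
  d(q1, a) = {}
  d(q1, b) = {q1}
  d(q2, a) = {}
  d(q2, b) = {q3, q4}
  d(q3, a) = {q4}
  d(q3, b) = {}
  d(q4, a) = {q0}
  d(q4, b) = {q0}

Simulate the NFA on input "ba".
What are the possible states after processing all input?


Start: {q0}
  --b--> {}
  --a--> {}

{} (empty set, no valid transitions)


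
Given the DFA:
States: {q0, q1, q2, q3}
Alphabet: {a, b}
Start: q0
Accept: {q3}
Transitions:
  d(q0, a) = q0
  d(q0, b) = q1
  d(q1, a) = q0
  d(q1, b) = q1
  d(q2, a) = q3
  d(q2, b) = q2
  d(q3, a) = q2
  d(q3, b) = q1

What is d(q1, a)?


Looking up transition d(q1, a)

q0


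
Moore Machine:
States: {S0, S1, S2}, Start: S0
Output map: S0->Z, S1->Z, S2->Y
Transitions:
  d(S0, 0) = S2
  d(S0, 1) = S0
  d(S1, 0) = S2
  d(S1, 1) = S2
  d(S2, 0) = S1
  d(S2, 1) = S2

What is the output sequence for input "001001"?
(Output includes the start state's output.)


Start: S0 (output Z)
  --0--> S2 (output Y)
  --0--> S1 (output Z)
  --1--> S2 (output Y)
  --0--> S1 (output Z)
  --0--> S2 (output Y)
  --1--> S2 (output Y)

"ZYZYZYY"


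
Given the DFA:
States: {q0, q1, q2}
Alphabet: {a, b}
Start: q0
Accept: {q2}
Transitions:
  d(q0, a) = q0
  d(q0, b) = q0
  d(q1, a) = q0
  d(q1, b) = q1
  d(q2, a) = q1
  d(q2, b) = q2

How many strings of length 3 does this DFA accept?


Enumerating all length-3 strings:
  "aaa" -> q0 [reject]
  "aab" -> q0 [reject]
  "aba" -> q0 [reject]
  "abb" -> q0 [reject]
  "baa" -> q0 [reject]
  "bab" -> q0 [reject]
  "bba" -> q0 [reject]
  "bbb" -> q0 [reject]

0 out of 8


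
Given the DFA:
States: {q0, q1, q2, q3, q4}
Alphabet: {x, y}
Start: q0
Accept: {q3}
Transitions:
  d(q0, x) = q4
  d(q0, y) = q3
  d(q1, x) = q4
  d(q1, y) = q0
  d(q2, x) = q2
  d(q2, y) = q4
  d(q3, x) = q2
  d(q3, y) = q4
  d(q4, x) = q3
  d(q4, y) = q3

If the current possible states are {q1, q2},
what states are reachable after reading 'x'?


Apply transition on 'x' from each current state:
  d(q1, x) = q4
  d(q2, x) = q2

{q2, q4}


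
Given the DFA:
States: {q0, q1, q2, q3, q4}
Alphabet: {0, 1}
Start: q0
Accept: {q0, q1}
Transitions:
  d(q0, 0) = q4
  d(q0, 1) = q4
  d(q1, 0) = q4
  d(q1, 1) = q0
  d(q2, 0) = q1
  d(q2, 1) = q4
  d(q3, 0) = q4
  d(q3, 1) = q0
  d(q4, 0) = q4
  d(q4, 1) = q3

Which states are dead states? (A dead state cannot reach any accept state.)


Forward reachability from each state:
  q0 -> reaches accept state q0 (live)
  q1 -> reaches accept state q0 (live)
  q2 -> reaches accept state q0 (live)
  q3 -> reaches accept state q0 (live)
  q4 -> reaches accept state q0 (live)

None (all states can reach an accept state)


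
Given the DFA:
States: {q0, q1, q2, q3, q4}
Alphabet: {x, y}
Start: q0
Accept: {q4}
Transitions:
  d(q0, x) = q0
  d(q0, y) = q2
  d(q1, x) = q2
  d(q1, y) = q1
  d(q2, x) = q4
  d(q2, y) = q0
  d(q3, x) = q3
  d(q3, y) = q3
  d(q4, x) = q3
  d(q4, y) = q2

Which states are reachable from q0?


BFS from q0:
  layer 0: {q0}
  layer 1: {q2}
  layer 2: {q4}
  layer 3: {q3}

{q0, q2, q3, q4}


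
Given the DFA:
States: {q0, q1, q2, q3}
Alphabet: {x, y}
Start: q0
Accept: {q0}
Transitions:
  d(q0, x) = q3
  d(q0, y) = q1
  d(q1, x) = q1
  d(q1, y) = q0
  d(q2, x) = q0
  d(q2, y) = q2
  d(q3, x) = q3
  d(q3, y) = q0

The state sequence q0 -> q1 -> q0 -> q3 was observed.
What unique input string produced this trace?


Trace back each transition to find the symbol:
  q0 --[y]--> q1
  q1 --[y]--> q0
  q0 --[x]--> q3

"yyx"


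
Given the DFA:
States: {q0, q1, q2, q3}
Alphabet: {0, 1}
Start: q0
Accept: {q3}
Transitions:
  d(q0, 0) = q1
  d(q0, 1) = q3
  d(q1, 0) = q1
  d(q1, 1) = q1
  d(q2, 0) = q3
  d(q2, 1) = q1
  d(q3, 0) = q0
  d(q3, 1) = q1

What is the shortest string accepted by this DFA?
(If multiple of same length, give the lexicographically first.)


BFS by string length (lex-first path to each state shown):
  len 0: q0<-""
  len 1: q1<-"0", q3<-"1"
Found accept state at length 1.

"1"


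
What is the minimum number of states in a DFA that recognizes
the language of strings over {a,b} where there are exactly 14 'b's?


States: count = 0, 1, ..., 14 (that's 15 states), plus a dead state for count > 14.
Total: 15 + 1 = 16. Accept = count-14 state.

16


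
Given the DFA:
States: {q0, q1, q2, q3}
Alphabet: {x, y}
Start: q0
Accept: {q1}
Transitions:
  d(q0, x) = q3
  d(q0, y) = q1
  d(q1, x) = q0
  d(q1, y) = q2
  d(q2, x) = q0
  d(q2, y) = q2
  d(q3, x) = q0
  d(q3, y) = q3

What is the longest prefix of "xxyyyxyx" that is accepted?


Run the DFA, marking each prefix where the state is accepting:
  "" -> q0 [reject]
  "x" -> q3 [reject]
  "xx" -> q0 [reject]
  "xxy" -> q1 [accept]
  "xxyy" -> q2 [reject]
  "xxyyy" -> q2 [reject]
  "xxyyyx" -> q0 [reject]
  "xxyyyxy" -> q1 [accept]
  "xxyyyxyx" -> q0 [reject]

"xxyyyxy"


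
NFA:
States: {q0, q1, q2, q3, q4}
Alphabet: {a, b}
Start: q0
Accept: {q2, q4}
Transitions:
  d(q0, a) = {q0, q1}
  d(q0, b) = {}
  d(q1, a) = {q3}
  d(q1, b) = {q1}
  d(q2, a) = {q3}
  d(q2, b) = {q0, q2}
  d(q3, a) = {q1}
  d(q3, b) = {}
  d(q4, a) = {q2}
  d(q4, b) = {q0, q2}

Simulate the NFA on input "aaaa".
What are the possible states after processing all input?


Start: {q0}
  --a--> {q0, q1}
  --a--> {q0, q1, q3}
  --a--> {q0, q1, q3}
  --a--> {q0, q1, q3}

{q0, q1, q3}


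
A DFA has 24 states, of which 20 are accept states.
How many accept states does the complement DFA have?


Complement swaps accept and non-accept states.
24 - 20 = 4

4


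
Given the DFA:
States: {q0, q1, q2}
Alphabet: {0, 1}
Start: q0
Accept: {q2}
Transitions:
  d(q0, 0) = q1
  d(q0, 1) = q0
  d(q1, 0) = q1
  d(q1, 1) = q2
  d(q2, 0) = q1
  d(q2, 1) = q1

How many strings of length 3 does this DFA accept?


Enumerating all length-3 strings:
  "000" -> q1 [reject]
  "001" -> q2 [accept]
  "010" -> q1 [reject]
  "011" -> q1 [reject]
  "100" -> q1 [reject]
  "101" -> q2 [accept]
  "110" -> q1 [reject]
  "111" -> q0 [reject]

2 out of 8


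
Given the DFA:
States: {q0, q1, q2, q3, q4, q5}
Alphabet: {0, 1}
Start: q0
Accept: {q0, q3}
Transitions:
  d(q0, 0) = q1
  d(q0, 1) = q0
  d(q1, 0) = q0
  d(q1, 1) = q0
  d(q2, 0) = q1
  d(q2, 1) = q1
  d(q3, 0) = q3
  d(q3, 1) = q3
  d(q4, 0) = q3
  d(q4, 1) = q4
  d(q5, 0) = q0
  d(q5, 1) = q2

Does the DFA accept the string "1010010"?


Trace: q0 -> q0 -> q1 -> q0 -> q1 -> q0 -> q0 -> q1
Final state: q1
Accept states: {q0, q3}

No, rejected (final state q1 is not an accept state)


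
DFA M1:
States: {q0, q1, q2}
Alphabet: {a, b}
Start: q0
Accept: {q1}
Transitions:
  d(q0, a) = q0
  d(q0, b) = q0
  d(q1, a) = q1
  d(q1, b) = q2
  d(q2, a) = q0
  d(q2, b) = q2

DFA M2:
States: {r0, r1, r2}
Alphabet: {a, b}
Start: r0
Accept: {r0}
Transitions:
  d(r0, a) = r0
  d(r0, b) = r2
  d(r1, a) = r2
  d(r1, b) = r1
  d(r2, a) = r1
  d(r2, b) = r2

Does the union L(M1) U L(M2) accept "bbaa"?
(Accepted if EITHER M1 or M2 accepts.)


M1: final=q0 accepted=False
M2: final=r2 accepted=False

No, union rejects (neither accepts)


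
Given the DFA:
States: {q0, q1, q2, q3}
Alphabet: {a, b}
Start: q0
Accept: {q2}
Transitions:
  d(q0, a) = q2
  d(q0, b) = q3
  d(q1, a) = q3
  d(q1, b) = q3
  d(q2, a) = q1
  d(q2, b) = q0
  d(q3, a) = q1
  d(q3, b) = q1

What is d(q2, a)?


Looking up transition d(q2, a)

q1


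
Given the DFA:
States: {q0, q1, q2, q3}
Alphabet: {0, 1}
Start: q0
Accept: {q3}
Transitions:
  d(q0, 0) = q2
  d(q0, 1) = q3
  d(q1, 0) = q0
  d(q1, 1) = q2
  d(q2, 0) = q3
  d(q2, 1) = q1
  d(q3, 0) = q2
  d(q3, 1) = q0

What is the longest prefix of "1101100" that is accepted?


Run the DFA, marking each prefix where the state is accepting:
  "" -> q0 [reject]
  "1" -> q3 [accept]
  "11" -> q0 [reject]
  "110" -> q2 [reject]
  "1101" -> q1 [reject]
  "11011" -> q2 [reject]
  "110110" -> q3 [accept]
  "1101100" -> q2 [reject]

"110110"


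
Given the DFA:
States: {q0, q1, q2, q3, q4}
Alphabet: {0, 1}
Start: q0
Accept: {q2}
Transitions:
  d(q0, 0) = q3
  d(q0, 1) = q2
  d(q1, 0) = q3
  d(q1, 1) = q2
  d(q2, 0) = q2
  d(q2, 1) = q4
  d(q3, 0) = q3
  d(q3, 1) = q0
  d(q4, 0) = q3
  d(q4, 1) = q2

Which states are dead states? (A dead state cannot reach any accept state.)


Forward reachability from each state:
  q0 -> reaches accept state q2 (live)
  q1 -> reaches accept state q2 (live)
  q2 -> reaches accept state q2 (live)
  q3 -> reaches accept state q2 (live)
  q4 -> reaches accept state q2 (live)

None (all states can reach an accept state)


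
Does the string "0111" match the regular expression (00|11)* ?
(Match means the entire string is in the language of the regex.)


|string| = 4; first = '0'; last = '1'

No, "0111" does not match (00|11)*


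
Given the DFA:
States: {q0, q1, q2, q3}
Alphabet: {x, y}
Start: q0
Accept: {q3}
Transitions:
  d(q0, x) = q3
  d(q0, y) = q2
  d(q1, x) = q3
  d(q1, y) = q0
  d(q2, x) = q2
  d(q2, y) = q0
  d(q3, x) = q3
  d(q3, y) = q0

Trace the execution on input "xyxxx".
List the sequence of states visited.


Input: xyxxx
d(q0, x) = q3
d(q3, y) = q0
d(q0, x) = q3
d(q3, x) = q3
d(q3, x) = q3


q0 -> q3 -> q0 -> q3 -> q3 -> q3


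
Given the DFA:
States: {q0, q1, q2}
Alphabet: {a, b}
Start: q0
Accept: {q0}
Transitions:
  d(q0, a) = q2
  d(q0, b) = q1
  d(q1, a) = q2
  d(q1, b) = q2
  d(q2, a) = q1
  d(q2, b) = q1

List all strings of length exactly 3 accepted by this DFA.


All strings of length 3: 8 total
Accepted: 0

None


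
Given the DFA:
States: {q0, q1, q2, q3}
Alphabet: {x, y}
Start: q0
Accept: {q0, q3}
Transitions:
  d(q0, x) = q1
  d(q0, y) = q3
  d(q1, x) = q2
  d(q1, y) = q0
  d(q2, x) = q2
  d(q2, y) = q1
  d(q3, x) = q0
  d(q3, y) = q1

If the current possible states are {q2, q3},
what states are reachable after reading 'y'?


Apply transition on 'y' from each current state:
  d(q2, y) = q1
  d(q3, y) = q1

{q1}


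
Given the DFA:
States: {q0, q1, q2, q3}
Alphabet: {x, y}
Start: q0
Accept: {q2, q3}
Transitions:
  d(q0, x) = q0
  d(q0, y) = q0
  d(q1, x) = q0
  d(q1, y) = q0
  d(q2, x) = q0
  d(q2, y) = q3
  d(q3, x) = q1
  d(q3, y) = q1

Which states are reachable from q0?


BFS from q0:
  layer 0: {q0}

{q0}


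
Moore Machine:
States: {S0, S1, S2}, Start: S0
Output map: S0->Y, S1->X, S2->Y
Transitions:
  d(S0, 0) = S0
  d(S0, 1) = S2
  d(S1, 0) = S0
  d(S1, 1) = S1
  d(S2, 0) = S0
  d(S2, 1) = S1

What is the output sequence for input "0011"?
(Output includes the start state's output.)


Start: S0 (output Y)
  --0--> S0 (output Y)
  --0--> S0 (output Y)
  --1--> S2 (output Y)
  --1--> S1 (output X)

"YYYYX"


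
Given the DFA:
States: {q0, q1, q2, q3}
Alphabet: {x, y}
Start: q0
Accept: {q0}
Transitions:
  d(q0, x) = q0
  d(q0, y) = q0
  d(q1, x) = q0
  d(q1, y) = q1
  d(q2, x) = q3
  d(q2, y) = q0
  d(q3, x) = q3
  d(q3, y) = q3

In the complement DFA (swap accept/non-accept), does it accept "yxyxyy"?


Trace: q0 -> q0 -> q0 -> q0 -> q0 -> q0 -> q0
Final: q0
Original accept: {q0}
Complement: q0 is in original accept

No, complement rejects (original accepts)
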